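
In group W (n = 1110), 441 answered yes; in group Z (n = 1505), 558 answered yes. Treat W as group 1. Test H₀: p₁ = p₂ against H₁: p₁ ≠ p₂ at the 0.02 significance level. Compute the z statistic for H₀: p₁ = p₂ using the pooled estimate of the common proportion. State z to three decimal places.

z = 1.380

p̂₁ = 441/1110 = 0.397297, p̂₂ = 558/1505 = 0.370764.
Pooled p̂ = (441+558)/(1110+1505) = 999/2615 = 0.382027.
SE = √(p̂(1−p̂)(1/n₁+1/n₂)) = √(0.382027·0.617973·0.00156535) = √(0.000369552) = 0.019224.
z = (0.397297 − 0.370764)/0.019224 = 0.026533/0.019224 = 1.380.
p-value = 2·P(Z > 1.380) ≈ 0.1675, so at α = 0.02 we fail to reject H₀.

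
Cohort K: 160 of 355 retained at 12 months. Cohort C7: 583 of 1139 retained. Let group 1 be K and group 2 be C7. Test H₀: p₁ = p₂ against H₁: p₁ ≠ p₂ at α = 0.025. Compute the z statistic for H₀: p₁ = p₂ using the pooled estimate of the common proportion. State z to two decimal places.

z = -2.01

p̂₁ = 160/355 ≈ 0.4507, p̂₂ = 583/1139 ≈ 0.5119.
Pooled p̂ = (160+583)/(355+1139) = 743/1494 = 0.4973.
SE = √(p̂(1−p̂)(1/n₁+1/n₂)) = √(0.4973·0.5027·0.00369486) = √(0.00092369) = 0.0304.
z = (0.4507 − 0.5119)/0.0304 = -0.0612/0.0304 = -2.01.
p-value = 2·P(Z > 2.012) ≈ 0.0442. With α = 0.025, fail to reject H₀.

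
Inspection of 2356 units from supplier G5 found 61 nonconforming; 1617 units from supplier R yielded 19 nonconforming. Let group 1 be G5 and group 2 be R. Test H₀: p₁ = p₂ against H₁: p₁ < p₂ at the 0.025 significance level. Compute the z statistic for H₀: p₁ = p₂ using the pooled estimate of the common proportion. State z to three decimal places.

z = 3.117

p̂₁ = 61/2356 ≈ 0.0258913, p̂₂ = 19/1617 ≈ 0.0117502.
Pooled p̂ = (61+19)/(2356+1617) = 80/3973 = 0.0201359.
SE = √(p̂(1−p̂)(1/n₁+1/n₂)) = √(0.0201359·0.9798641·0.00104288) = √(2.05765e-05) = 0.0045361.
z = (0.0258913 − 0.0117502)/0.0045361 = 0.0141411/0.0045361 = 3.117.
p-value = P(Z < 3.117) ≈ 0.9991; since p > α = 0.025, fail to reject H₀.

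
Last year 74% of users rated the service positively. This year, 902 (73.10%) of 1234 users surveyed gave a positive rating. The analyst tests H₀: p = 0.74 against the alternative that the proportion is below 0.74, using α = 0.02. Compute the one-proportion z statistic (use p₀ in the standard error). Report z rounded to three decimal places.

z = -0.724

p̂ = 902/1234 = 0.73096.
SE = √(p₀(1−p₀)/n) = √(0.1924/1234) = 0.01249.
z = (0.73096 − 0.74)/0.01249 = -0.00904/0.01249 = -0.724.
p-value = P(Z < -0.724) ≈ 0.2344; since p > α = 0.02, fail to reject H₀.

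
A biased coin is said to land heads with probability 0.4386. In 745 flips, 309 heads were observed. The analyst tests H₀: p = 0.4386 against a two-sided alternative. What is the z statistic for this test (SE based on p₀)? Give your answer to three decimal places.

p̂ = 309/745 ≈ 0.41477.
Standard error under H₀: √(0.4386×0.5614/745) = 0.01818.
z = (0.41477 − 0.4386)/0.01818 = -0.02383/0.01818 = -1.311.

z = -1.311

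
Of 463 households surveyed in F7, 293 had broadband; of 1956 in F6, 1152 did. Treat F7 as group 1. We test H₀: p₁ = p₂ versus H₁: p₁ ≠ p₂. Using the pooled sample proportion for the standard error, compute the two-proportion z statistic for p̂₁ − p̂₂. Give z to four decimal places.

z = 1.7309

p̂₁ = 293/463 ≈ 0.632829, p̂₂ = 1152/1956 ≈ 0.588957.
Pooled p̂ = (293+1152)/(463+1956) = 1445/2419 = 0.597354.
SE = √(p̂(1−p̂)(1/n₁+1/n₂)) = √(0.597354·0.402646·0.00267107) = √(0.000642453) = 0.025347.
z = (0.632829 − 0.588957)/0.025347 = 0.043872/0.025347 = 1.7309.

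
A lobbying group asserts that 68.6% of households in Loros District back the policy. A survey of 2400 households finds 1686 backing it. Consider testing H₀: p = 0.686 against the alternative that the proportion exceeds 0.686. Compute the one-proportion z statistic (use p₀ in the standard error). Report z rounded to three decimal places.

p̂ = 1686/2400 = 0.70250.
Under H₀, SE = √(0.686·0.314/2400) = √(8.97517e-05) = 0.00947.
z = (0.70250 − 0.686)/0.00947 = 0.01650/0.00947 = 1.742.

z = 1.742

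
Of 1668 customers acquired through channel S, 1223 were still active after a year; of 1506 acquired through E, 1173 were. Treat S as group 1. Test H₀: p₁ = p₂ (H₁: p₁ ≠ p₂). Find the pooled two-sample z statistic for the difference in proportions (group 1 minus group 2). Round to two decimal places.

z = -2.99

p̂₁ = 1223/1668 ≈ 0.7332, p̂₂ = 1173/1506 ≈ 0.7789.
Pooled p̂ = (1223+1173)/(1668+1506) = 2396/3174 = 0.7549.
SE = √(0.185034 × 0.00126353) = 0.0153.
z = (0.7332 − 0.7789)/0.0153 = -0.0457/0.0153 = -2.99.
p-value = 2·P(Z > 2.987) ≈ 0.0028.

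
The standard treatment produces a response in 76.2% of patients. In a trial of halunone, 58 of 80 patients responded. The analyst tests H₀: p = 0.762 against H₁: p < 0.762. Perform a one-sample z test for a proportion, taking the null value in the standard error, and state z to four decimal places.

p̂ = 58/80 ≈ 0.725000.
SE = √(p₀(1−p₀)/n) = √(0.18136/80) = 0.047612.
z = (0.725000 − 0.762)/0.047612 = -0.037000/0.047612 = -0.7771.
p-value = P(Z < -0.777) ≈ 0.2185.

z = -0.7771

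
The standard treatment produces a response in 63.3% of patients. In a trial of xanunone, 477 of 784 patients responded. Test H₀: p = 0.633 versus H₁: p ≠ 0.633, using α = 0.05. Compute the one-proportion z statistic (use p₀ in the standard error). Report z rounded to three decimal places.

p̂ = 477/784 = 0.60842.
Under H₀, SE = √(0.633·0.367/784) = √(0.000296315) = 0.01721.
z = (0.60842 − 0.633)/0.01721 = -0.02458/0.01721 = -1.428.
p-value = 2·P(Z > 1.428) ≈ 0.1533. With α = 0.05, fail to reject H₀.

z = -1.428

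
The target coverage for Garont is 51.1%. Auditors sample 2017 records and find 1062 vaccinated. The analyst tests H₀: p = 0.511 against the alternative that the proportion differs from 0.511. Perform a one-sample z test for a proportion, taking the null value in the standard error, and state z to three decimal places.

z = 1.395

p̂ = 1062/2017 ≈ 0.526525.
Standard error under H₀: √(0.511×0.489/2017) = 0.011130.
z = (0.526525 − 0.511)/0.011130 = 0.015525/0.011130 = 1.395.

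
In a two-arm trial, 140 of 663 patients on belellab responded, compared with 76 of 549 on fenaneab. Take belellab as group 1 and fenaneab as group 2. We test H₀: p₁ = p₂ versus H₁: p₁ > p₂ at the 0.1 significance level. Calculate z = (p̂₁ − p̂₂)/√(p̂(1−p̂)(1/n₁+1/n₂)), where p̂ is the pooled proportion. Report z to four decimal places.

p̂₁ = 140/663 ≈ 0.2111614, p̂₂ = 76/549 ≈ 0.1384335.
Pooled p̂ = (140+76)/(663+549) = 216/1212 = 0.1782178.
SE = √(0.146456 × 0.00332979) = 0.0220832.
z = (0.2111614 − 0.1384335)/0.0220832 = 0.0727279/0.0220832 = 3.2934.
p-value = P(Z > 3.293) ≈ 0.0005. With α = 0.1, reject H₀.

z = 3.2934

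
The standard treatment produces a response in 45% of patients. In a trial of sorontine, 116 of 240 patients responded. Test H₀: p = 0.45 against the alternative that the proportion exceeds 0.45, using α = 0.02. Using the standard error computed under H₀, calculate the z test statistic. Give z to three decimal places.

p̂ = 116/240 ≈ 0.48333.
SE = √(p₀(1−p₀)/n) = √(0.2475/240) = 0.03211.
z = (0.48333 − 0.45)/0.03211 = 0.03333/0.03211 = 1.038.
p-value = P(Z > 1.038) ≈ 0.1496. With α = 0.02, fail to reject H₀.

z = 1.038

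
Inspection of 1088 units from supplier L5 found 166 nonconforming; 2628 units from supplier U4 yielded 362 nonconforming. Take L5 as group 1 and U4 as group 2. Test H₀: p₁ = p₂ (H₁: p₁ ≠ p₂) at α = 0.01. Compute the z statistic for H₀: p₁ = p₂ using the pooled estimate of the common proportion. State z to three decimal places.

z = 1.178

p̂₁ = 166/1088 ≈ 0.152574, p̂₂ = 362/2628 ≈ 0.137747.
Pooled p̂ = (166+362)/(1088+2628) = 528/3716 = 0.142088.
SE = √(0.121899 × 0.00129964) = 0.012587.
z = (0.152574 − 0.137747)/0.012587 = 0.014827/0.012587 = 1.178.
p-value = 2·P(Z > 1.178) ≈ 0.2388; since p > α = 0.01, fail to reject H₀.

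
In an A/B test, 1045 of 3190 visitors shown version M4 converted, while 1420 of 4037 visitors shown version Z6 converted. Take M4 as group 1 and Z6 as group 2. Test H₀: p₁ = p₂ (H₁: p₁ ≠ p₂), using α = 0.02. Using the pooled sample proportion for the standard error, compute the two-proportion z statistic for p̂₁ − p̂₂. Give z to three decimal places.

p̂₁ = 1045/3190 = 0.32759, p̂₂ = 1420/4037 = 0.35175.
Pooled p̂ = (1045+1420)/(3190+4037) = 2465/7227 = 0.34108.
SE = √(p̂(1−p̂)(1/n₁+1/n₂)) = √(0.34108·0.65892·0.000561188) = √(0.000126124) = 0.01123.
z = (0.32759 − 0.35175)/0.01123 = -0.02416/0.01123 = -2.151.
Two-sided p-value ≈ 2·Φ(−2.151) = 0.0315. With α = 0.02, fail to reject H₀.

z = -2.151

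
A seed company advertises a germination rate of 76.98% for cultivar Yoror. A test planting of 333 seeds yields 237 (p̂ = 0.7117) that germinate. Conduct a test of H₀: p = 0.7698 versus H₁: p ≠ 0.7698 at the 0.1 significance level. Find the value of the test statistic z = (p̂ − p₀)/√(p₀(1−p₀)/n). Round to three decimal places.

z = -2.518

p̂ = 237/333 = 0.71171.
SE = √(p₀(1−p₀)/n) = √(0.17721/333) = 0.02307.
z = (0.71171 − 0.7698)/0.02307 = -0.05809/0.02307 = -2.518.
Two-sided p-value ≈ 2·Φ(−2.518) = 0.0118; since p < α = 0.1, reject H₀.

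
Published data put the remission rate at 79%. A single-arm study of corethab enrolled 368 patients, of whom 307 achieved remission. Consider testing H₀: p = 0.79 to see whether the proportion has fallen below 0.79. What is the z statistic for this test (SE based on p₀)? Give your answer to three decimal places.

z = 2.084

p̂ = 307/368 ≈ 0.83424.
Under H₀, SE = √(0.79·0.21/368) = √(0.000450815) = 0.02123.
z = (0.83424 − 0.79)/0.02123 = 0.04424/0.02123 = 2.084.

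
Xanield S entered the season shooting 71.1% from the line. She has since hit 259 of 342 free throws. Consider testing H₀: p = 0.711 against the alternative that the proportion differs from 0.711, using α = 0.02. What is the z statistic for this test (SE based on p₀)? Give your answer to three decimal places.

z = 1.889

p̂ = 259/342 ≈ 0.75731.
SE = √(p₀(1−p₀)/n) = √(0.20548/342) = 0.02451.
z = (0.75731 − 0.711)/0.02451 = 0.04631/0.02451 = 1.889.
Two-sided p-value ≈ 2·Φ(−1.889) = 0.0589; since p > α = 0.02, fail to reject H₀.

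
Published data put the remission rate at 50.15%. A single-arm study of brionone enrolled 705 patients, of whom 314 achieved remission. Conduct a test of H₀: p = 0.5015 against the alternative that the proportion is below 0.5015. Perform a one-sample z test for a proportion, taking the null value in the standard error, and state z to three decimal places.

p̂ = 314/705 = 0.44539.
Under H₀, SE = √(0.5015·0.4985/705) = √(0.000354607) = 0.01883.
z = (0.44539 − 0.5015)/0.01883 = -0.05611/0.01883 = -2.980.

z = -2.980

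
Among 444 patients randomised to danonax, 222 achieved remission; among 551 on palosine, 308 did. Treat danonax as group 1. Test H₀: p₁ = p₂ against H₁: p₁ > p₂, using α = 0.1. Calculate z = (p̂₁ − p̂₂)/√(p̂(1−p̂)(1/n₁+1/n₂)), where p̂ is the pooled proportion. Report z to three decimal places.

p̂₁ = 222/444 = 0.50000, p̂₂ = 308/551 = 0.55898.
Pooled p̂ = (222+308)/(444+551) = 530/995 = 0.53266.
SE = √(p̂(1−p̂)(1/n₁+1/n₂)) = √(0.53266·0.46734·0.00406713) = √(0.00101244) = 0.03182.
z = (0.50000 − 0.55898)/0.03182 = -0.05898/0.03182 = -1.854.
p-value = P(Z > -1.854) ≈ 0.9681. With α = 0.1, fail to reject H₀.

z = -1.854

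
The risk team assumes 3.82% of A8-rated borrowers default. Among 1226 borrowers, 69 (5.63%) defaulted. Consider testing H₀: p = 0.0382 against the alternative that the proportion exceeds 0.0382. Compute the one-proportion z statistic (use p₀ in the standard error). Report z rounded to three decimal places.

p̂ = 69/1226 = 0.056281.
Standard error under H₀: √(0.0382×0.9618/1226) = 0.005474.
z = (0.056281 − 0.0382)/0.005474 = 0.018081/0.005474 = 3.303.
p-value = P(Z > 3.303) ≈ 0.0005.

z = 3.303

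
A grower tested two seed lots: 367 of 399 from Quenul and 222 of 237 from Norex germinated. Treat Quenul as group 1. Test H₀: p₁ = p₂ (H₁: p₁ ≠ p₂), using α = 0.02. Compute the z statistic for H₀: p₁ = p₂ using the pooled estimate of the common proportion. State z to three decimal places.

p̂₁ = 367/399 ≈ 0.91980, p̂₂ = 222/237 ≈ 0.93671.
Pooled p̂ = (367+222)/(399+237) = 589/636 = 0.92610.
SE = √(0.0684383 × 0.00672567) = 0.02145.
z = (0.91980 − 0.93671)/0.02145 = -0.01691/0.02145 = -0.788.
Two-sided p-value ≈ 2·Φ(−0.788) = 0.4306, so at α = 0.02 we fail to reject H₀.

z = -0.788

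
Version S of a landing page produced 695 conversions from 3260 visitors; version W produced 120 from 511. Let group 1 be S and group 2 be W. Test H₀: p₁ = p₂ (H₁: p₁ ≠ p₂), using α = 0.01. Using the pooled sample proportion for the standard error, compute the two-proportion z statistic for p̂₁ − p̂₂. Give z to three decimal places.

p̂₁ = 695/3260 = 0.21319, p̂₂ = 120/511 = 0.23483.
Pooled p̂ = (695+120)/(3260+511) = 815/3771 = 0.21612.
SE = √(p̂(1−p̂)(1/n₁+1/n₂)) = √(0.21612·0.78388·0.0022637) = √(0.000383501) = 0.01958.
z = (0.21319 − 0.23483)/0.01958 = -0.02164/0.01958 = -1.105.
p-value = 2·P(Z > 1.105) ≈ 0.2691; since p > α = 0.01, fail to reject H₀.

z = -1.105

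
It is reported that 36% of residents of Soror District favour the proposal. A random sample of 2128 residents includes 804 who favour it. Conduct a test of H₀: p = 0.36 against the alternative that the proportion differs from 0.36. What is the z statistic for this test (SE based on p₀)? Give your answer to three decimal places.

z = 1.713

p̂ = 804/2128 ≈ 0.377820.
Standard error under H₀: √(0.36×0.64/2128) = 0.010405.
z = (0.377820 − 0.36)/0.010405 = 0.017820/0.010405 = 1.713.
Two-sided p-value ≈ 2·Φ(−1.713) = 0.0868.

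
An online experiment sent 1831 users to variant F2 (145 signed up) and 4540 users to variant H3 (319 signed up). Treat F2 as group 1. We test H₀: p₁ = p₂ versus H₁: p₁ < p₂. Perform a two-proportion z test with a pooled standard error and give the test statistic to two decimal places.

p̂₁ = 145/1831 ≈ 0.0792, p̂₂ = 319/4540 ≈ 0.0703.
Pooled p̂ = (145+319)/(1831+4540) = 464/6371 = 0.0728.
SE = √(0.0675258 × 0.000766414) = 0.0072.
z = (0.0792 − 0.0703)/0.0072 = 0.0089/0.0072 = 1.24.

z = 1.24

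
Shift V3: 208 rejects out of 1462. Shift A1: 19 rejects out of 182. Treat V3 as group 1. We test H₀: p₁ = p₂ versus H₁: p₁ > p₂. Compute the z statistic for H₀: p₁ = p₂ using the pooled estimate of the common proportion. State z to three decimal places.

z = 1.397

p̂₁ = 208/1462 ≈ 0.142271, p̂₂ = 19/182 ≈ 0.104396.
Pooled p̂ = (208+19)/(1462+182) = 227/1644 = 0.138078.
SE = √(0.119012 × 0.0061785) = 0.027117.
z = (0.142271 − 0.104396)/0.027117 = 0.037875/0.027117 = 1.397.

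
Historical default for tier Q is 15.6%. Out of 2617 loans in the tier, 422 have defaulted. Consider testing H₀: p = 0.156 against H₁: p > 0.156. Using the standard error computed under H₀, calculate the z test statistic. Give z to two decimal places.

z = 0.74

p̂ = 422/2617 = 0.16125.
Under H₀, SE = √(0.156·0.844/2617) = √(5.0311e-05) = 0.00709.
z = (0.16125 − 0.156)/0.00709 = 0.00525/0.00709 = 0.74.
p-value = P(Z > 0.741) ≈ 0.2295.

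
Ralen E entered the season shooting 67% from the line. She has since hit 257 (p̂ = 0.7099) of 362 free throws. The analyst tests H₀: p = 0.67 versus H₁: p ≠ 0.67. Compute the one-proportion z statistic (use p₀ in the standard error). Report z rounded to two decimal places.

p̂ = 257/362 = 0.7099.
Under H₀, SE = √(0.67·0.33/362) = √(0.000610773) = 0.0247.
z = (0.7099 − 0.67)/0.0247 = 0.0399/0.0247 = 1.62.
p-value = 2·P(Z > 1.616) ≈ 0.1060.

z = 1.62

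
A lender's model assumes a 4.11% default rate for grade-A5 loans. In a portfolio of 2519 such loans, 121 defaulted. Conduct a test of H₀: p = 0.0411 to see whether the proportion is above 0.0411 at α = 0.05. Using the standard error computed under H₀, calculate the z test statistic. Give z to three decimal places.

z = 1.753

p̂ = 121/2519 = 0.048035.
SE = √(p₀(1−p₀)/n) = √(0.039411/2519) = 0.003955.
z = (0.048035 − 0.0411)/0.003955 = 0.006935/0.003955 = 1.753.
p-value = P(Z > 1.753) ≈ 0.0398. With α = 0.05, reject H₀.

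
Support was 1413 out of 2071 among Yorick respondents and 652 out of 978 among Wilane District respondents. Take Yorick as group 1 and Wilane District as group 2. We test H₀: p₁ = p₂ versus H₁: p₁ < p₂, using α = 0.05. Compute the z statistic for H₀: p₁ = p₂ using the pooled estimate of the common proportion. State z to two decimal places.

z = 0.86

p̂₁ = 1413/2071 ≈ 0.6823, p̂₂ = 652/978 ≈ 0.6667.
Pooled p̂ = (1413+652)/(2071+978) = 2065/3049 = 0.6773.
SE = √(p̂(1−p̂)(1/n₁+1/n₂)) = √(0.6773·0.3227·0.00150535) = √(0.000329032) = 0.0181.
z = (0.6823 − 0.6667)/0.0181 = 0.0156/0.0181 = 0.86.
p-value = P(Z < 0.861) ≈ 0.8053, so at α = 0.05 we fail to reject H₀.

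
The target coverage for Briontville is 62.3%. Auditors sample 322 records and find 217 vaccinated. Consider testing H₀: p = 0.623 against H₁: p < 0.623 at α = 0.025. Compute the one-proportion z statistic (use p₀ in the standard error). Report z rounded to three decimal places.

z = 1.885

p̂ = 217/322 ≈ 0.67391.
Standard error under H₀: √(0.623×0.377/322) = 0.02701.
z = (0.67391 − 0.623)/0.02701 = 0.05091/0.02701 = 1.885.
p-value = P(Z < 1.885) ≈ 0.9703, so at α = 0.025 we fail to reject H₀.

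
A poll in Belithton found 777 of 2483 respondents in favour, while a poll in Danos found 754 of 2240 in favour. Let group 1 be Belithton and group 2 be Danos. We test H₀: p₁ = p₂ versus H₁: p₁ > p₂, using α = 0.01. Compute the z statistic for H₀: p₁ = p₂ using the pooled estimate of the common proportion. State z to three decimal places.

p̂₁ = 777/2483 ≈ 0.31293, p̂₂ = 754/2240 ≈ 0.33661.
Pooled p̂ = (777+754)/(2483+2240) = 1531/4723 = 0.32416.
SE = √(0.21908 × 0.000849167) = 0.01364.
z = (0.31293 − 0.33661)/0.01364 = -0.02368/0.01364 = -1.736.
p-value = P(Z > -1.736) ≈ 0.9587. With α = 0.01, fail to reject H₀.

z = -1.736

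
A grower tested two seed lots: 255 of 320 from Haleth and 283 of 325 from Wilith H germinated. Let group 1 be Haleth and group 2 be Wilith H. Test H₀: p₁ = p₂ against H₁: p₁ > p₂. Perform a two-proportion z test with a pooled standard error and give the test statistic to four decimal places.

p̂₁ = 255/320 = 0.7968750, p̂₂ = 283/325 = 0.8707692.
Pooled p̂ = (255+283)/(320+325) = 538/645 = 0.8341085.
SE = √(0.138371 × 0.00620192) = 0.0292945.
z = (0.7968750 − 0.8707692)/0.0292945 = -0.0738942/0.0292945 = -2.5225.

z = -2.5225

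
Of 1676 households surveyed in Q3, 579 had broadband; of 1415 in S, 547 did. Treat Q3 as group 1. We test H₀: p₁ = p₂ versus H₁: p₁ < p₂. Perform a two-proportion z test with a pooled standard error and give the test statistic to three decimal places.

p̂₁ = 579/1676 = 0.34547, p̂₂ = 547/1415 = 0.38657.
Pooled p̂ = (579+547)/(1676+1415) = 1126/3091 = 0.36428.
SE = √(0.231581 × 0.00130337) = 0.01737.
z = (0.34547 − 0.38657)/0.01737 = -0.04110/0.01737 = -2.366.

z = -2.366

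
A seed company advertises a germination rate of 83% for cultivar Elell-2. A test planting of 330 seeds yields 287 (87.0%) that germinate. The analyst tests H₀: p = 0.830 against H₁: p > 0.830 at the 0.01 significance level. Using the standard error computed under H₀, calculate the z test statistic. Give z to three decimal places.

p̂ = 287/330 ≈ 0.86970.
SE = √(p₀(1−p₀)/n) = √(0.1411/330) = 0.02068.
z = (0.86970 − 0.83)/0.02068 = 0.03970/0.02068 = 1.920.
p-value = P(Z > 1.920) ≈ 0.0274, so at α = 0.01 we fail to reject H₀.

z = 1.920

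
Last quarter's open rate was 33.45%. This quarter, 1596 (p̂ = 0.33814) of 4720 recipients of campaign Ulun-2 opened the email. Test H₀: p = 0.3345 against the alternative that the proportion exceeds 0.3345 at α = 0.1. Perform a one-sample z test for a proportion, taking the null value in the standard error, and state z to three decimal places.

p̂ = 1596/4720 = 0.338136.
SE = √(p₀(1−p₀)/n) = √(0.22261/4720) = 0.006868.
z = (0.338136 − 0.3345)/0.006868 = 0.003636/0.006868 = 0.529.
p-value = P(Z > 0.529) ≈ 0.2983. With α = 0.1, fail to reject H₀.

z = 0.529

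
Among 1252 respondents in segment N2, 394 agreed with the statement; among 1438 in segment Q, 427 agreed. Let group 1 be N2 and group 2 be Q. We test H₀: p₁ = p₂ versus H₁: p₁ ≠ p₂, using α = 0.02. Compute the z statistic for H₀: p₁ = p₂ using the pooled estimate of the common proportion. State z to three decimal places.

p̂₁ = 394/1252 = 0.31470, p̂₂ = 427/1438 = 0.29694.
Pooled p̂ = (394+427)/(1252+1438) = 821/2690 = 0.30520.
SE = √(0.212055 × 0.00149413) = 0.01780.
z = (0.31470 − 0.29694)/0.01780 = 0.01776/0.01780 = 0.998.
Two-sided p-value ≈ 2·Φ(−0.998) = 0.3185. With α = 0.02, fail to reject H₀.

z = 0.998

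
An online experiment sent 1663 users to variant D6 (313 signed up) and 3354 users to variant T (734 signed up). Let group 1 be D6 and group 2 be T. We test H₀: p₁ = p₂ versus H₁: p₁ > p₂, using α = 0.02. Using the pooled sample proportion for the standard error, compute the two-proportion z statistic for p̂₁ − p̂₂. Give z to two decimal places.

z = -2.51

p̂₁ = 313/1663 = 0.1882, p̂₂ = 734/3354 = 0.2188.
Pooled p̂ = (313+734)/(1663+3354) = 1047/5017 = 0.2087.
SE = √(p̂(1−p̂)(1/n₁+1/n₂)) = √(0.2087·0.7913·0.000899474) = √(0.000148538) = 0.0122.
z = (0.1882 − 0.2188)/0.0122 = -0.0306/0.0122 = -2.51.
p-value = P(Z > -2.513) ≈ 0.9940; since p > α = 0.02, fail to reject H₀.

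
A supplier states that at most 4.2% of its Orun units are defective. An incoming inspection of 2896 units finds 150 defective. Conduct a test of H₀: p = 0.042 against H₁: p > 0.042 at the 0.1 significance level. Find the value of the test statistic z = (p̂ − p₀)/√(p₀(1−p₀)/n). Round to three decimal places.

p̂ = 150/2896 ≈ 0.051796.
SE = √(p₀(1−p₀)/n) = √(0.040236/2896) = 0.003727.
z = (0.051796 − 0.042)/0.003727 = 0.009796/0.003727 = 2.628.
p-value = P(Z > 2.628) ≈ 0.0043, so at α = 0.1 we reject H₀.

z = 2.628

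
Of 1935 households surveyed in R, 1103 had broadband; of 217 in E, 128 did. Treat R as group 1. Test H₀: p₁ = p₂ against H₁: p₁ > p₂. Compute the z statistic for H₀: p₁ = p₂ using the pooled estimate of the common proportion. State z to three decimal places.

z = -0.560

p̂₁ = 1103/1935 ≈ 0.57003, p̂₂ = 128/217 ≈ 0.58986.
Pooled p̂ = (1103+128)/(1935+217) = 1231/2152 = 0.57203.
SE = √(p̂(1−p̂)(1/n₁+1/n₂)) = √(0.57203·0.42797·0.00512509) = √(0.00125469) = 0.03542.
z = (0.57003 − 0.58986)/0.03542 = -0.01983/0.03542 = -0.560.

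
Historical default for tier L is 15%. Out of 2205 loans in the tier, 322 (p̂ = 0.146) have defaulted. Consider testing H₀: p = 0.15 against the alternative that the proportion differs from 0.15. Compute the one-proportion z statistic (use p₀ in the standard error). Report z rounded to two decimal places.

p̂ = 322/2205 ≈ 0.14603.
Standard error under H₀: √(0.15×0.85/2205) = 0.00760.
z = (0.14603 − 0.15)/0.00760 = -0.00397/0.00760 = -0.52.
Two-sided p-value ≈ 2·Φ(−0.522) = 0.6018.

z = -0.52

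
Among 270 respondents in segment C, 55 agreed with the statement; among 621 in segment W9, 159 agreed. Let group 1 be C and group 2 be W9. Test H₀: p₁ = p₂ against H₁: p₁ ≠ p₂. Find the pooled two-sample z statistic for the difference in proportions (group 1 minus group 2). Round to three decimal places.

p̂₁ = 55/270 ≈ 0.20370, p̂₂ = 159/621 ≈ 0.25604.
Pooled p̂ = (55+159)/(270+621) = 214/891 = 0.24018.
SE = √(p̂(1−p̂)(1/n₁+1/n₂)) = √(0.24018·0.75982·0.00531401) = √(0.000969771) = 0.03114.
z = (0.20370 − 0.25604)/0.03114 = -0.05234/0.03114 = -1.681.
Two-sided p-value ≈ 2·Φ(−1.681) = 0.0928.

z = -1.681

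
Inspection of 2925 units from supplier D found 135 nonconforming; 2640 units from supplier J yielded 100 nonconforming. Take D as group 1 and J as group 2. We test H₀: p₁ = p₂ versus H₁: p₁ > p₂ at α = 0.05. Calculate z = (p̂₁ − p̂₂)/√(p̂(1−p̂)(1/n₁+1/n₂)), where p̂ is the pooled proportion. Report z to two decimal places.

p̂₁ = 135/2925 = 0.04615, p̂₂ = 100/2640 = 0.03788.
Pooled p̂ = (135+100)/(2925+2640) = 235/5565 = 0.04223.
SE = √(p̂(1−p̂)(1/n₁+1/n₂)) = √(0.04223·0.95777·0.000720668) = √(2.91474e-05) = 0.00540.
z = (0.04615 − 0.03788)/0.00540 = 0.00827/0.00540 = 1.53.
p-value = P(Z > 1.533) ≈ 0.0627; since p > α = 0.05, fail to reject H₀.

z = 1.53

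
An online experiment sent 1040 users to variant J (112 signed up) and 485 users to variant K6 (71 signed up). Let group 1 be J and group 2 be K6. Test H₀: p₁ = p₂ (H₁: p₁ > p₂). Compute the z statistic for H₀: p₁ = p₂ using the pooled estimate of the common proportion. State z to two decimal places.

p̂₁ = 112/1040 = 0.10769, p̂₂ = 71/485 = 0.14639.
Pooled p̂ = (112+71)/(1040+485) = 183/1525 = 0.12000.
SE = √(0.1056 × 0.00302339) = 0.01787.
z = (0.10769 − 0.14639)/0.01787 = -0.03870/0.01787 = -2.17.

z = -2.17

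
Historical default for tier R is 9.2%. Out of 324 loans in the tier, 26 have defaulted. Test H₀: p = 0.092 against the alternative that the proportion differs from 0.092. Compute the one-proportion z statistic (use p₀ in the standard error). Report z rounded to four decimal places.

p̂ = 26/324 = 0.080247.
Standard error under H₀: √(0.092×0.908/324) = 0.016057.
z = (0.080247 − 0.092)/0.016057 = -0.011753/0.016057 = -0.7320.

z = -0.7320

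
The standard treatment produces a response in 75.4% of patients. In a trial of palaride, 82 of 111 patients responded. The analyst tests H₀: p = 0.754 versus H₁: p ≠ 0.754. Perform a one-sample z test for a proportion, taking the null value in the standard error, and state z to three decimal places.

z = -0.373

p̂ = 82/111 ≈ 0.73874.
Under H₀, SE = √(0.754·0.246/111) = √(0.00167103) = 0.04088.
z = (0.73874 − 0.754)/0.04088 = -0.01526/0.04088 = -0.373.
p-value = 2·P(Z > 0.373) ≈ 0.7089.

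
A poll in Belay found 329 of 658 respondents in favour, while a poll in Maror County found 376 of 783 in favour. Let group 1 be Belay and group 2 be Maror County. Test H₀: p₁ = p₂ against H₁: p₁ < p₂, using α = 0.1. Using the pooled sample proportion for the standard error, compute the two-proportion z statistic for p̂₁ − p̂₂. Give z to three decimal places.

z = 0.749

p̂₁ = 329/658 = 0.50000, p̂₂ = 376/783 = 0.48020.
Pooled p̂ = (329+376)/(658+783) = 705/1441 = 0.48924.
SE = √(p̂(1−p̂)(1/n₁+1/n₂)) = √(0.48924·0.51076·0.0027969) = √(0.0006989) = 0.02644.
z = (0.50000 − 0.48020)/0.02644 = 0.01980/0.02644 = 0.749.
p-value = P(Z < 0.749) ≈ 0.7730; since p > α = 0.1, fail to reject H₀.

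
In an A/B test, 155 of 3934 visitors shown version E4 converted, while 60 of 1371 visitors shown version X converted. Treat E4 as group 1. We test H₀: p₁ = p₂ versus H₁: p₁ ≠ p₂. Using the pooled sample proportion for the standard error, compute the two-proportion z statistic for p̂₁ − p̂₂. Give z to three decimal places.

p̂₁ = 155/3934 = 0.03940, p̂₂ = 60/1371 = 0.04376.
Pooled p̂ = (155+60)/(3934+1371) = 215/5305 = 0.04053.
SE = √(0.0388853 × 0.000983589) = 0.00618.
z = (0.03940 − 0.04376)/0.00618 = -0.00436/0.00618 = -0.706.

z = -0.706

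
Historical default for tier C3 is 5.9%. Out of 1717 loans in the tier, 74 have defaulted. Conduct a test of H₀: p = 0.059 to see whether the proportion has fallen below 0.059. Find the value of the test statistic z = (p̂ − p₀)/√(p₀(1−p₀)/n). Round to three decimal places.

p̂ = 74/1717 = 0.0430984.
Standard error under H₀: √(0.059×0.941/1717) = 0.0056864.
z = (0.0430984 − 0.059)/0.0056864 = -0.0159016/0.0056864 = -2.796.

z = -2.796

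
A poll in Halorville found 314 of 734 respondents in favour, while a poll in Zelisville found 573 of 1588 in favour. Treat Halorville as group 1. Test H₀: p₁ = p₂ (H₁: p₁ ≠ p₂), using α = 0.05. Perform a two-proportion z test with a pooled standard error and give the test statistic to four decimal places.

z = 3.0878

p̂₁ = 314/734 = 0.427793, p̂₂ = 573/1588 = 0.360831.
Pooled p̂ = (314+573)/(734+1588) = 887/2322 = 0.381998.
SE = √(p̂(1−p̂)(1/n₁+1/n₂)) = √(0.381998·0.618002·0.00199212) = √(0.000470291) = 0.021686.
z = (0.427793 − 0.360831)/0.021686 = 0.066962/0.021686 = 3.0878.
Two-sided p-value ≈ 2·Φ(−3.088) = 0.0020; since p < α = 0.05, reject H₀.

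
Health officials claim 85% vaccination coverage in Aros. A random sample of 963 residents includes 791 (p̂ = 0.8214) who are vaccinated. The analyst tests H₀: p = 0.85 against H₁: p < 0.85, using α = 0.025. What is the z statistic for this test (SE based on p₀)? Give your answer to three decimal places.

z = -2.486

p̂ = 791/963 ≈ 0.82139.
Standard error under H₀: √(0.85×0.15/963) = 0.01151.
z = (0.82139 − 0.85)/0.01151 = -0.02861/0.01151 = -2.486.
p-value = P(Z < -2.486) ≈ 0.0065, so at α = 0.025 we reject H₀.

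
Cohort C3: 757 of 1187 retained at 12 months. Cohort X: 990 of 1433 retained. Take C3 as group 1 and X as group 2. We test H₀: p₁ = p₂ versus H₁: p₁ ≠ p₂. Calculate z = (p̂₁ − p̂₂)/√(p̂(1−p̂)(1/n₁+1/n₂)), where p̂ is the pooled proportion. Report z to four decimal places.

z = -2.8713

p̂₁ = 757/1187 ≈ 0.637742, p̂₂ = 990/1433 ≈ 0.690858.
Pooled p̂ = (757+990)/(1187+1433) = 1747/2620 = 0.666794.
SE = √(p̂(1−p̂)(1/n₁+1/n₂)) = √(0.666794·0.333206·0.0015403) = √(0.000342223) = 0.018499.
z = (0.637742 − 0.690858)/0.018499 = -0.053116/0.018499 = -2.8713.
Two-sided p-value ≈ 2·Φ(−2.871) = 0.0041.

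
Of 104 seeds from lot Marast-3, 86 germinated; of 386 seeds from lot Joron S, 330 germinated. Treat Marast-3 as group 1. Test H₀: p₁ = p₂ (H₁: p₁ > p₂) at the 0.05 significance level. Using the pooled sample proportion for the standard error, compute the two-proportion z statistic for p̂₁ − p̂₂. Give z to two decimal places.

z = -0.71

p̂₁ = 86/104 = 0.8269, p̂₂ = 330/386 = 0.8549.
Pooled p̂ = (86+330)/(104+386) = 416/490 = 0.8490.
SE = √(0.128213 × 0.0122061) = 0.0396.
z = (0.8269 − 0.8549)/0.0396 = -0.0280/0.0396 = -0.71.
p-value = P(Z > -0.708) ≈ 0.7605; since p > α = 0.05, fail to reject H₀.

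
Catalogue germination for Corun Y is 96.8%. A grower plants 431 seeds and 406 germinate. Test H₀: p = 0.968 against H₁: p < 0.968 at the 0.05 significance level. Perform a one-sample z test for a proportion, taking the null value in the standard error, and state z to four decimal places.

z = -3.0674

p̂ = 406/431 ≈ 0.941995.
Standard error under H₀: √(0.968×0.032/431) = 0.008478.
z = (0.941995 − 0.968)/0.008478 = -0.026005/0.008478 = -3.0674.
p-value = P(Z < -3.067) ≈ 0.0011. With α = 0.05, reject H₀.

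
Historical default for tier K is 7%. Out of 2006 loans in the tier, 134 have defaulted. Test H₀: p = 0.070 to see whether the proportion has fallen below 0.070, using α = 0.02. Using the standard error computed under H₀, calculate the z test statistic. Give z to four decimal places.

p̂ = 134/2006 ≈ 0.0667996.
Under H₀, SE = √(0.07·0.93/2006) = √(3.24526e-05) = 0.0056967.
z = (0.0667996 − 0.07)/0.0056967 = -0.0032004/0.0056967 = -0.5618.
p-value = P(Z < -0.562) ≈ 0.2871, so at α = 0.02 we fail to reject H₀.

z = -0.5618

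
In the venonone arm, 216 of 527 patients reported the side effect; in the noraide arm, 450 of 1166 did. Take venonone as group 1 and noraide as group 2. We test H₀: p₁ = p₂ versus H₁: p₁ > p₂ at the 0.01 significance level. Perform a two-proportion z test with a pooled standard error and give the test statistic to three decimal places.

z = 0.933

p̂₁ = 216/527 = 0.409867, p̂₂ = 450/1166 = 0.385935.
Pooled p̂ = (216+450)/(527+1166) = 666/1693 = 0.393385.
SE = √(p̂(1−p̂)(1/n₁+1/n₂)) = √(0.393385·0.606615·0.00275517) = √(0.000657474) = 0.025641.
z = (0.409867 − 0.385935)/0.025641 = 0.023932/0.025641 = 0.933.
p-value = P(Z > 0.933) ≈ 0.1753. With α = 0.01, fail to reject H₀.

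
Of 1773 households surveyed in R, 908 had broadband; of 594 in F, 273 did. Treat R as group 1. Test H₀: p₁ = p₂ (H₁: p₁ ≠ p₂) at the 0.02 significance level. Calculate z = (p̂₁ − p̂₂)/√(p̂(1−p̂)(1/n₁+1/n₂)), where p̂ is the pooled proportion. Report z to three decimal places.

z = 2.216

p̂₁ = 908/1773 ≈ 0.51213, p̂₂ = 273/594 ≈ 0.45960.
Pooled p̂ = (908+273)/(1773+594) = 1181/2367 = 0.49894.
SE = √(p̂(1−p̂)(1/n₁+1/n₂)) = √(0.49894·0.50106·0.00224752) = √(0.000561877) = 0.02370.
z = (0.51213 − 0.45960)/0.02370 = 0.05253/0.02370 = 2.216.
Two-sided p-value ≈ 2·Φ(−2.216) = 0.0267, so at α = 0.02 we fail to reject H₀.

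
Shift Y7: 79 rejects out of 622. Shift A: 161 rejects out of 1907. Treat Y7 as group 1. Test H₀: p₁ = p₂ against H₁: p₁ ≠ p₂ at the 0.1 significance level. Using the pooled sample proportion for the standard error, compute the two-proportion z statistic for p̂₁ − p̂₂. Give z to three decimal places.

z = 3.147

p̂₁ = 79/622 = 0.12701, p̂₂ = 161/1907 = 0.08443.
Pooled p̂ = (79+161)/(622+1907) = 240/2529 = 0.09490.
SE = √(0.0858933 × 0.0021321) = 0.01353.
z = (0.12701 − 0.08443)/0.01353 = 0.04258/0.01353 = 3.147.
p-value = 2·P(Z > 3.147) ≈ 0.0017; since p < α = 0.1, reject H₀.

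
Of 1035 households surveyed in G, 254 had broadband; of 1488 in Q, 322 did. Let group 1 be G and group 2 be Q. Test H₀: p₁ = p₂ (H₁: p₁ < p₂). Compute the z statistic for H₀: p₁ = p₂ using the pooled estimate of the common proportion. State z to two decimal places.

p̂₁ = 254/1035 = 0.2454, p̂₂ = 322/1488 = 0.2164.
Pooled p̂ = (254+322)/(1035+1488) = 576/2523 = 0.2283.
SE = √(0.176179 × 0.00163823) = 0.0170.
z = (0.2454 − 0.2164)/0.0170 = 0.0290/0.0170 = 1.71.
p-value = P(Z < 1.708) ≈ 0.9562.

z = 1.71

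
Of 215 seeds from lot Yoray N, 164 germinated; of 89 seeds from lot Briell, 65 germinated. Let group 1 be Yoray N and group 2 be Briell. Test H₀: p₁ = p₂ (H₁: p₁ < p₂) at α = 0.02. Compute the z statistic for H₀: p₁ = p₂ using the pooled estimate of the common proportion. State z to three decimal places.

z = 0.597

p̂₁ = 164/215 ≈ 0.76279, p̂₂ = 65/89 ≈ 0.73034.
Pooled p̂ = (164+65)/(215+89) = 229/304 = 0.75329.
SE = √(p̂(1−p̂)(1/n₁+1/n₂)) = √(0.75329·0.24671·0.0158871) = √(0.00295253) = 0.05434.
z = (0.76279 − 0.73034)/0.05434 = 0.03245/0.05434 = 0.597.
p-value = P(Z < 0.597) ≈ 0.7248; since p > α = 0.02, fail to reject H₀.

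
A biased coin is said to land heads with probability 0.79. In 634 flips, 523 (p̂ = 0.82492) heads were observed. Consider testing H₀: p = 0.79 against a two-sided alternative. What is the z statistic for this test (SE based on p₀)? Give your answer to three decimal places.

p̂ = 523/634 ≈ 0.824921.
SE = √(p₀(1−p₀)/n) = √(0.1659/634) = 0.016176.
z = (0.824921 − 0.79)/0.016176 = 0.034921/0.016176 = 2.159.
p-value = 2·P(Z > 2.159) ≈ 0.0309.

z = 2.159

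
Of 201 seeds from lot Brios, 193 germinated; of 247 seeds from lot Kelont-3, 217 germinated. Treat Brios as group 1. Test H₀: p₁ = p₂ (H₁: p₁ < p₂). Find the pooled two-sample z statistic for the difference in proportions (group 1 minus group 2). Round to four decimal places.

p̂₁ = 193/201 ≈ 0.9601990, p̂₂ = 217/247 ≈ 0.8785425.
Pooled p̂ = (193+217)/(201+247) = 410/448 = 0.9151786.
SE = √(p̂(1−p̂)(1/n₁+1/n₂)) = √(0.9151786·0.0848214·0.00902371) = √(0.000700481) = 0.0264666.
z = (0.9601990 − 0.8785425)/0.0264666 = 0.0816565/0.0264666 = 3.0853.

z = 3.0853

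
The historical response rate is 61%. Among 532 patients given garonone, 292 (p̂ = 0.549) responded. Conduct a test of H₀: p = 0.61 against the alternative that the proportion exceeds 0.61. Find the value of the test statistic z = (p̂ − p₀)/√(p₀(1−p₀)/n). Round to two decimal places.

p̂ = 292/532 = 0.54887.
Standard error under H₀: √(0.61×0.39/532) = 0.02115.
z = (0.54887 − 0.61)/0.02115 = -0.06113/0.02115 = -2.89.

z = -2.89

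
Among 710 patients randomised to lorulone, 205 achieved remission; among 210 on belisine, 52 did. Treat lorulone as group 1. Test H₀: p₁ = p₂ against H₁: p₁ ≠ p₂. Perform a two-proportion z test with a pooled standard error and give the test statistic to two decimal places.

p̂₁ = 205/710 = 0.2887, p̂₂ = 52/210 = 0.2476.
Pooled p̂ = (205+52)/(710+210) = 257/920 = 0.2793.
SE = √(0.201313 × 0.00617036) = 0.0352.
z = (0.2887 − 0.2476)/0.0352 = 0.0411/0.0352 = 1.17.
Two-sided p-value ≈ 2·Φ(−1.167) = 0.2434.

z = 1.17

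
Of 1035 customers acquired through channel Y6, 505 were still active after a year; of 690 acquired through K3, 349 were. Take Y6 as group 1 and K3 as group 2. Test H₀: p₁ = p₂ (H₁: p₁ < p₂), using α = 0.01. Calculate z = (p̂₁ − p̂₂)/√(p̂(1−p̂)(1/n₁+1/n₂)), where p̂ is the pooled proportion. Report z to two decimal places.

z = -0.73

p̂₁ = 505/1035 ≈ 0.4879, p̂₂ = 349/690 ≈ 0.5058.
Pooled p̂ = (505+349)/(1035+690) = 854/1725 = 0.4951.
SE = √(p̂(1−p̂)(1/n₁+1/n₂)) = √(0.4951·0.5049·0.00241546) = √(0.000603806) = 0.0246.
z = (0.4879 − 0.5058)/0.0246 = -0.0179/0.0246 = -0.73.
p-value = P(Z < -0.727) ≈ 0.2335; since p > α = 0.01, fail to reject H₀.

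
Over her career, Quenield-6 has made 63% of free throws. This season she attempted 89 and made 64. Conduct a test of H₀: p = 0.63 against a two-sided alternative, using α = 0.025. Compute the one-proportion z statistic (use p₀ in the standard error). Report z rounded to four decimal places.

z = 1.7410

p̂ = 64/89 = 0.719101.
SE = √(p₀(1−p₀)/n) = √(0.2331/89) = 0.051177.
z = (0.719101 − 0.63)/0.051177 = 0.089101/0.051177 = 1.7410.
p-value = 2·P(Z > 1.741) ≈ 0.0817. With α = 0.025, fail to reject H₀.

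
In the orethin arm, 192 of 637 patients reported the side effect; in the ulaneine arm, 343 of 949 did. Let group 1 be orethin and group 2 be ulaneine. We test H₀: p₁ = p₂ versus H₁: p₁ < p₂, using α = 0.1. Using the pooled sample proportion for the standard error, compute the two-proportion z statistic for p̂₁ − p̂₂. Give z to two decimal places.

z = -2.48

p̂₁ = 192/637 = 0.3014, p̂₂ = 343/949 = 0.3614.
Pooled p̂ = (192+343)/(637+949) = 535/1586 = 0.3373.
SE = √(p̂(1−p̂)(1/n₁+1/n₂)) = √(0.3373·0.6627·0.0026236) = √(0.000586473) = 0.0242.
z = (0.3014 − 0.3614)/0.0242 = -0.0600/0.0242 = -2.48.
p-value = P(Z < -2.478) ≈ 0.0066. With α = 0.1, reject H₀.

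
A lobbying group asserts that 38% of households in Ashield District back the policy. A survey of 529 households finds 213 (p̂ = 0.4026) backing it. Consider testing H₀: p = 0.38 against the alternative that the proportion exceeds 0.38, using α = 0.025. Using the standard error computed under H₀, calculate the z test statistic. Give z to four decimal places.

p̂ = 213/529 = 0.402647.
SE = √(p₀(1−p₀)/n) = √(0.2356/529) = 0.021104.
z = (0.402647 − 0.38)/0.021104 = 0.022647/0.021104 = 1.0731.
p-value = P(Z > 1.073) ≈ 0.1416. With α = 0.025, fail to reject H₀.

z = 1.0731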